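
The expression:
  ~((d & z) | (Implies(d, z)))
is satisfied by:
  {d: True, z: False}


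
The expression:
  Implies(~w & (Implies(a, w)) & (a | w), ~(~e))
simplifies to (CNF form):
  True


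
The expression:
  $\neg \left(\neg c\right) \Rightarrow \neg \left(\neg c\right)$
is always true.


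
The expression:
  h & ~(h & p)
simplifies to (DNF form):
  h & ~p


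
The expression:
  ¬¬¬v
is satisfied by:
  {v: False}


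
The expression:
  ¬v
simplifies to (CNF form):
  ¬v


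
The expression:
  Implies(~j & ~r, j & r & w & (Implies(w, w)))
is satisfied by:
  {r: True, j: True}
  {r: True, j: False}
  {j: True, r: False}


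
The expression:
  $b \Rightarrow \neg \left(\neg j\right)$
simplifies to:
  $j \vee \neg b$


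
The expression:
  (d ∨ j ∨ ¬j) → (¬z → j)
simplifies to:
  j ∨ z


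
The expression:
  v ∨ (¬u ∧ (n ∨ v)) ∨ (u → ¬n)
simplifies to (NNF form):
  v ∨ ¬n ∨ ¬u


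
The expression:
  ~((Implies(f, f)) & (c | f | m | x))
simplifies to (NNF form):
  ~c & ~f & ~m & ~x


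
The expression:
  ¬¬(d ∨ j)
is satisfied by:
  {d: True, j: True}
  {d: True, j: False}
  {j: True, d: False}


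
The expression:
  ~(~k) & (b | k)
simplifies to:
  k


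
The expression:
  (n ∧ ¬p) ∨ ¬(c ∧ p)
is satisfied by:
  {p: False, c: False}
  {c: True, p: False}
  {p: True, c: False}


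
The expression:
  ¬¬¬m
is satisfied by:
  {m: False}


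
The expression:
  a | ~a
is always true.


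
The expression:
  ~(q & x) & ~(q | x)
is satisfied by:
  {q: False, x: False}


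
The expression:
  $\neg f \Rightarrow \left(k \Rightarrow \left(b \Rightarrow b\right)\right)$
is always true.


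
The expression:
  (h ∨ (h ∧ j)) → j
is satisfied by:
  {j: True, h: False}
  {h: False, j: False}
  {h: True, j: True}


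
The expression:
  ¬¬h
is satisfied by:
  {h: True}


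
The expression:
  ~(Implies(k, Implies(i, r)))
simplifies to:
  i & k & ~r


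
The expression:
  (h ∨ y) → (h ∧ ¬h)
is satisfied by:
  {y: False, h: False}


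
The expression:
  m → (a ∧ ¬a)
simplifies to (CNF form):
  ¬m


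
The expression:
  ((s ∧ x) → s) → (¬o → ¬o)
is always true.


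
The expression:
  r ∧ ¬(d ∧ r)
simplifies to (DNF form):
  r ∧ ¬d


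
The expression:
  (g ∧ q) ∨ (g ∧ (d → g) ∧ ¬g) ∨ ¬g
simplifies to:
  q ∨ ¬g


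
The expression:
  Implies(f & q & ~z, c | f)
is always true.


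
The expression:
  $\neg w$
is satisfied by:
  {w: False}


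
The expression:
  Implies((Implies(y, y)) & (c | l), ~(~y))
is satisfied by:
  {y: True, c: False, l: False}
  {y: True, l: True, c: False}
  {y: True, c: True, l: False}
  {y: True, l: True, c: True}
  {l: False, c: False, y: False}


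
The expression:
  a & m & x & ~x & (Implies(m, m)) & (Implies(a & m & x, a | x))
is never true.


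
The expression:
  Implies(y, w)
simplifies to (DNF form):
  w | ~y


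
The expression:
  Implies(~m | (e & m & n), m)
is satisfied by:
  {m: True}


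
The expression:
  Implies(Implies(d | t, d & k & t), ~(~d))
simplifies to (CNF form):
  d | t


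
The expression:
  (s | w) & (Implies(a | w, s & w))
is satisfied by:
  {w: True, s: True, a: False}
  {s: True, a: False, w: False}
  {a: True, w: True, s: True}


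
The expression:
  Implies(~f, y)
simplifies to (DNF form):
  f | y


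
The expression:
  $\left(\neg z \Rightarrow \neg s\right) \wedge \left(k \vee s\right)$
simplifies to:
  $\left(k \wedge \neg s\right) \vee \left(s \wedge z\right)$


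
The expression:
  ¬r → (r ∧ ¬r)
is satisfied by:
  {r: True}


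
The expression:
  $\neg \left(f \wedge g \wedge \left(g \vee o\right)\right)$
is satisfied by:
  {g: False, f: False}
  {f: True, g: False}
  {g: True, f: False}


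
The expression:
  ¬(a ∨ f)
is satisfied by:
  {f: False, a: False}


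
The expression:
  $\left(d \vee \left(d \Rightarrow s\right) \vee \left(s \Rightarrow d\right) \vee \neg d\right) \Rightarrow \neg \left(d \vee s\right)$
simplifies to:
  $\neg d \wedge \neg s$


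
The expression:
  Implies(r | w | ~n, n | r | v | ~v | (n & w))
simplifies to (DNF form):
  True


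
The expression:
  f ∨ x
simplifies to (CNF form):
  f ∨ x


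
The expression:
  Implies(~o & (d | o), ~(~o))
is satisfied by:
  {o: True, d: False}
  {d: False, o: False}
  {d: True, o: True}


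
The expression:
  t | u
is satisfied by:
  {t: True, u: True}
  {t: True, u: False}
  {u: True, t: False}


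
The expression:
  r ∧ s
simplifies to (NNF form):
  r ∧ s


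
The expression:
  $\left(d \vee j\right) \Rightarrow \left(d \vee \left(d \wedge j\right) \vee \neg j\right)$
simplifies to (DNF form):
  $d \vee \neg j$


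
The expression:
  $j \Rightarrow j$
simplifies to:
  $\text{True}$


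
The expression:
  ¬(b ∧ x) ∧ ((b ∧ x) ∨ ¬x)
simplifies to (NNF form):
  ¬x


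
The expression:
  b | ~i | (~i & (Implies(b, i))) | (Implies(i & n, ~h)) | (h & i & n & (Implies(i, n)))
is always true.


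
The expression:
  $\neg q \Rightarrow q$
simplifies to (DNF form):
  $q$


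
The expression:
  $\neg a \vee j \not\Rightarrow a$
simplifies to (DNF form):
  $\neg a$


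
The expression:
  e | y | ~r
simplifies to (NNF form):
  e | y | ~r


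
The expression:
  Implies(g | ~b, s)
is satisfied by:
  {s: True, b: True, g: False}
  {s: True, b: False, g: False}
  {s: True, g: True, b: True}
  {s: True, g: True, b: False}
  {b: True, g: False, s: False}


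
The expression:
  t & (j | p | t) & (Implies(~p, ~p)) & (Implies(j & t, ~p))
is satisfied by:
  {t: True, p: False, j: False}
  {t: True, j: True, p: False}
  {t: True, p: True, j: False}


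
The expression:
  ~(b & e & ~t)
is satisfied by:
  {t: True, e: False, b: False}
  {e: False, b: False, t: False}
  {b: True, t: True, e: False}
  {b: True, e: False, t: False}
  {t: True, e: True, b: False}
  {e: True, t: False, b: False}
  {b: True, e: True, t: True}


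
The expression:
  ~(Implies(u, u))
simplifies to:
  False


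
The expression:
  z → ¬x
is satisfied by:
  {z: False, x: False}
  {x: True, z: False}
  {z: True, x: False}


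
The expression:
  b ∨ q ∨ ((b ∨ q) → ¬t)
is always true.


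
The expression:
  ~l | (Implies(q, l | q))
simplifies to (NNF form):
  True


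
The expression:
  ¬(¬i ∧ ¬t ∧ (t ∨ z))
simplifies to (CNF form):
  i ∨ t ∨ ¬z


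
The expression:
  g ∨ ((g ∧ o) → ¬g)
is always true.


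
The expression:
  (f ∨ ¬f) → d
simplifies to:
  d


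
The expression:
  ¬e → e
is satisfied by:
  {e: True}


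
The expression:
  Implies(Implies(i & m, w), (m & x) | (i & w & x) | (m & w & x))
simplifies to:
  (i | m) & (i | x) & (m | w) & (x | ~w)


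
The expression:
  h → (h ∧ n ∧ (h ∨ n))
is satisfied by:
  {n: True, h: False}
  {h: False, n: False}
  {h: True, n: True}


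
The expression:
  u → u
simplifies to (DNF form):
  True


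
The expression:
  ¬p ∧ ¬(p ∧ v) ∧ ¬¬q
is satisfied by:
  {q: True, p: False}


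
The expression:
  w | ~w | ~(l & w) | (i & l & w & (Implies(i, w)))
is always true.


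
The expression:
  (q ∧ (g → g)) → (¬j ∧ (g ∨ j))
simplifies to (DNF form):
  (g ∧ ¬j) ∨ ¬q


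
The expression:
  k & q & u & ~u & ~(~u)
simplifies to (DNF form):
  False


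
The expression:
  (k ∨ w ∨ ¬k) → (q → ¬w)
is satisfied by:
  {w: False, q: False}
  {q: True, w: False}
  {w: True, q: False}


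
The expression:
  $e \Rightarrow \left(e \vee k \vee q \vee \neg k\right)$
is always true.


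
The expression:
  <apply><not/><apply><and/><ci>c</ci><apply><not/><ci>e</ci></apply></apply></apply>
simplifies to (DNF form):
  <apply><or/><ci>e</ci><apply><not/><ci>c</ci></apply></apply>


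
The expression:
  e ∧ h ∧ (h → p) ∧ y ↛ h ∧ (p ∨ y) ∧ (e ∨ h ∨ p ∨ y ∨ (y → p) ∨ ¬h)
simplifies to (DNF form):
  False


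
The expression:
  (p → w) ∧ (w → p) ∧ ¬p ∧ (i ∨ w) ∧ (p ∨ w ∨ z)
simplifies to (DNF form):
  i ∧ z ∧ ¬p ∧ ¬w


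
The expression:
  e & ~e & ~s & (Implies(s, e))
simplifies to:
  False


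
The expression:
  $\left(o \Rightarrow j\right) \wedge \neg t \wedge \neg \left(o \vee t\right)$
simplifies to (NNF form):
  $\neg o \wedge \neg t$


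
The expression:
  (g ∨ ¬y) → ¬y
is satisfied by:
  {g: False, y: False}
  {y: True, g: False}
  {g: True, y: False}


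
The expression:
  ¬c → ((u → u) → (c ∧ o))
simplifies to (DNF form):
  c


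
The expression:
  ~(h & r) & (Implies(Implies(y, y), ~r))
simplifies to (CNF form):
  ~r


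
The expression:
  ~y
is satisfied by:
  {y: False}


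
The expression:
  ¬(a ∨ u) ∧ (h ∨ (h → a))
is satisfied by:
  {u: False, a: False}


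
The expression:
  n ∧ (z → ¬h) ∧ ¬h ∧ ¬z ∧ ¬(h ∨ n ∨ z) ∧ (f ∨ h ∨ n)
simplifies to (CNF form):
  False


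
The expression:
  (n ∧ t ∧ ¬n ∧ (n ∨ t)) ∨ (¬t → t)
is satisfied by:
  {t: True}


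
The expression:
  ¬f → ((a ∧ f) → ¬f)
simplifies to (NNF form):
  True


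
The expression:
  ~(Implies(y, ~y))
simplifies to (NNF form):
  y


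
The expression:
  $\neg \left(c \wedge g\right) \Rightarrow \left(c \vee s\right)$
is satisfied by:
  {c: True, s: True}
  {c: True, s: False}
  {s: True, c: False}


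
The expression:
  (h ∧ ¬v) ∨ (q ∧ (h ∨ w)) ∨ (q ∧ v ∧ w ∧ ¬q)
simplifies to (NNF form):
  (h ∧ q) ∨ (h ∧ ¬v) ∨ (q ∧ w)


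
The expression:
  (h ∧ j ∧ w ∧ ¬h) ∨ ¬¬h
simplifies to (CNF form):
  h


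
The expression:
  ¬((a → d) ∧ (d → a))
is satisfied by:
  {a: True, d: False}
  {d: True, a: False}


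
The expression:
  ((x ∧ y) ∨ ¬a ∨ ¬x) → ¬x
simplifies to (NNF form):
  (a ∧ ¬y) ∨ ¬x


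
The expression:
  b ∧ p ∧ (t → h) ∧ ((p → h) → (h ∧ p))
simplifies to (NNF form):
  b ∧ p ∧ (h ∨ ¬t)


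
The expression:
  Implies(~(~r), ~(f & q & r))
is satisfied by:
  {q: False, r: False, f: False}
  {f: True, q: False, r: False}
  {r: True, q: False, f: False}
  {f: True, r: True, q: False}
  {q: True, f: False, r: False}
  {f: True, q: True, r: False}
  {r: True, q: True, f: False}


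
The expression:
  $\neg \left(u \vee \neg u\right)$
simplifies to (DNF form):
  $\text{False}$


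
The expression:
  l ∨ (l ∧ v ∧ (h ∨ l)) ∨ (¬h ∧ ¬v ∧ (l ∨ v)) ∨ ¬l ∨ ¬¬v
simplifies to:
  True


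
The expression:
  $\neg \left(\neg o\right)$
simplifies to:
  $o$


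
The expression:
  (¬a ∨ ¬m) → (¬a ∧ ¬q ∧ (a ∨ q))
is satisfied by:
  {a: True, m: True}


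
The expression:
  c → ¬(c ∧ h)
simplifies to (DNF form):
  ¬c ∨ ¬h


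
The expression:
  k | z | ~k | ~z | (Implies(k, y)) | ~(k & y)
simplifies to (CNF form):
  True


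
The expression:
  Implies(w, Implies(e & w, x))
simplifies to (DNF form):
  x | ~e | ~w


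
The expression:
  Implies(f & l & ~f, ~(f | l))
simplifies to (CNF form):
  True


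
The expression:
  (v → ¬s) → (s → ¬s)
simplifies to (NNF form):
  v ∨ ¬s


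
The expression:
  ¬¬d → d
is always true.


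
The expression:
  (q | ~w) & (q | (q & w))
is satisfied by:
  {q: True}


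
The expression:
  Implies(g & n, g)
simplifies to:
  True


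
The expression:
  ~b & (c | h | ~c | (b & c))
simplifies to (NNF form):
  ~b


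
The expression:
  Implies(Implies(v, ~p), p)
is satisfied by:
  {p: True}


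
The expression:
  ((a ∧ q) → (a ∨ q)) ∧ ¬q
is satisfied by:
  {q: False}


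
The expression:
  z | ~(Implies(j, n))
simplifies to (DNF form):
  z | (j & ~n)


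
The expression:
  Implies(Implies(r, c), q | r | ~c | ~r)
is always true.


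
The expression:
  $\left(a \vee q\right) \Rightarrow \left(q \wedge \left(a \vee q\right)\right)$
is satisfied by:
  {q: True, a: False}
  {a: False, q: False}
  {a: True, q: True}


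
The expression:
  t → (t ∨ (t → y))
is always true.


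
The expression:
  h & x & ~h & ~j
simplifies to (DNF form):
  False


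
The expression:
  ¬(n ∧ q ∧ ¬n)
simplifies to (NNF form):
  True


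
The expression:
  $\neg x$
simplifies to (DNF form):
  $\neg x$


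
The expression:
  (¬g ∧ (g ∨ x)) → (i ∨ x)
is always true.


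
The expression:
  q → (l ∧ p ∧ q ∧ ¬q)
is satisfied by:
  {q: False}


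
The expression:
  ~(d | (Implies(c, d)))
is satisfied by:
  {c: True, d: False}


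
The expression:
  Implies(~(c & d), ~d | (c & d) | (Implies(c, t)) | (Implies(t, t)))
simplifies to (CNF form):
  True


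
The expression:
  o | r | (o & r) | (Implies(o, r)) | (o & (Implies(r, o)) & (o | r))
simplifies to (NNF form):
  True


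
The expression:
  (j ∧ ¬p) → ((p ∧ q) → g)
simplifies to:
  True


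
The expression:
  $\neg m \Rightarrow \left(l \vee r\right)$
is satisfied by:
  {r: True, m: True, l: True}
  {r: True, m: True, l: False}
  {r: True, l: True, m: False}
  {r: True, l: False, m: False}
  {m: True, l: True, r: False}
  {m: True, l: False, r: False}
  {l: True, m: False, r: False}


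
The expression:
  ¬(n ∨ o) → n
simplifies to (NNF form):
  n ∨ o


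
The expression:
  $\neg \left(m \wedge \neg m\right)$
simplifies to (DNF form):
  $\text{True}$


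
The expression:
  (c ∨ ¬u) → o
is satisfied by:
  {o: True, u: True, c: False}
  {o: True, c: False, u: False}
  {o: True, u: True, c: True}
  {o: True, c: True, u: False}
  {u: True, c: False, o: False}


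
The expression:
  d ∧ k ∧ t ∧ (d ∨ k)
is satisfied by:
  {t: True, d: True, k: True}


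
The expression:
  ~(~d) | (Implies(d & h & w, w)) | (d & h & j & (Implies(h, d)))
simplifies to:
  True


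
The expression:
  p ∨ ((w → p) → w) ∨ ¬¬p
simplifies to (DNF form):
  p ∨ w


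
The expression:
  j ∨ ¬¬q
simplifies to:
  j ∨ q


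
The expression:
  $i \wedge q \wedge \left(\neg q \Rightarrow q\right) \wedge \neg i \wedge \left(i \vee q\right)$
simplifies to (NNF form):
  $\text{False}$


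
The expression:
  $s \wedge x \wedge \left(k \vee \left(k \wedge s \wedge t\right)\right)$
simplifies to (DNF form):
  $k \wedge s \wedge x$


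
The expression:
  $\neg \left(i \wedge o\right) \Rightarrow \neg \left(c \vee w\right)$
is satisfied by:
  {i: True, o: True, c: False, w: False}
  {i: True, c: False, o: False, w: False}
  {o: True, i: False, c: False, w: False}
  {i: False, c: False, o: False, w: False}
  {i: True, w: True, o: True, c: False}
  {i: True, o: True, c: True, w: False}
  {i: True, o: True, c: True, w: True}


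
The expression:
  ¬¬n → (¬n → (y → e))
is always true.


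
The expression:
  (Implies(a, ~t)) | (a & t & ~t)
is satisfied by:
  {t: False, a: False}
  {a: True, t: False}
  {t: True, a: False}


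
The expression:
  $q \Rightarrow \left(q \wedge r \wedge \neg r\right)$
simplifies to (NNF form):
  $\neg q$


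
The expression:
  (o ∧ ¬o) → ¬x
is always true.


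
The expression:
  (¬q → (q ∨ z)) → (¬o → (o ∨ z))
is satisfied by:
  {o: True, z: True, q: False}
  {o: True, z: False, q: False}
  {z: True, o: False, q: False}
  {o: False, z: False, q: False}
  {o: True, q: True, z: True}
  {o: True, q: True, z: False}
  {q: True, z: True, o: False}


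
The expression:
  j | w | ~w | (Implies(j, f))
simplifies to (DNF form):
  True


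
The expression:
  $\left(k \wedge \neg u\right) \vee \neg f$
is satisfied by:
  {k: True, f: False, u: False}
  {k: False, f: False, u: False}
  {u: True, k: True, f: False}
  {u: True, k: False, f: False}
  {f: True, k: True, u: False}


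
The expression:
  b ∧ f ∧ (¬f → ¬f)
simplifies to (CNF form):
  b ∧ f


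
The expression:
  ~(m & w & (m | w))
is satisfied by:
  {w: False, m: False}
  {m: True, w: False}
  {w: True, m: False}


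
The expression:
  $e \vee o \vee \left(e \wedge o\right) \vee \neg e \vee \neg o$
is always true.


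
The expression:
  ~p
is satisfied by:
  {p: False}


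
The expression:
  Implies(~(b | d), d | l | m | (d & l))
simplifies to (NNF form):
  b | d | l | m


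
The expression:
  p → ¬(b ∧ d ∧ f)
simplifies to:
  ¬b ∨ ¬d ∨ ¬f ∨ ¬p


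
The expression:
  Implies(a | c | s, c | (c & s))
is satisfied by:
  {c: True, s: False, a: False}
  {a: True, c: True, s: False}
  {c: True, s: True, a: False}
  {a: True, c: True, s: True}
  {a: False, s: False, c: False}


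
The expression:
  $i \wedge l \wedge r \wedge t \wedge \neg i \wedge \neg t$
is never true.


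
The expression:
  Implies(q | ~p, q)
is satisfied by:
  {q: True, p: True}
  {q: True, p: False}
  {p: True, q: False}


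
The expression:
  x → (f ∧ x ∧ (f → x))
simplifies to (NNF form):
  f ∨ ¬x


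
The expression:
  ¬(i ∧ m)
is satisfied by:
  {m: False, i: False}
  {i: True, m: False}
  {m: True, i: False}


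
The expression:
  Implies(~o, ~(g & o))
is always true.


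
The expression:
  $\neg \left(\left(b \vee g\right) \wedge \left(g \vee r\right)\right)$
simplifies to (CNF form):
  $\neg g \wedge \left(\neg b \vee \neg r\right)$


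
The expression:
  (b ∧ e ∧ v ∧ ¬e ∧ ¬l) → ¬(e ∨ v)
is always true.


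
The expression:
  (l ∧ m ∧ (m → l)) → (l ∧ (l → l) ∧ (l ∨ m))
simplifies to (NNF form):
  True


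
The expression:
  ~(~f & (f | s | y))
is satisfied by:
  {f: True, s: False, y: False}
  {y: True, f: True, s: False}
  {f: True, s: True, y: False}
  {y: True, f: True, s: True}
  {y: False, s: False, f: False}


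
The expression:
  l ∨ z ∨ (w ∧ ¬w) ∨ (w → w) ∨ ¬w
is always true.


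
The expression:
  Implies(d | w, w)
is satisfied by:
  {w: True, d: False}
  {d: False, w: False}
  {d: True, w: True}


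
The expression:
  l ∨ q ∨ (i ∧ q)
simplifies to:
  l ∨ q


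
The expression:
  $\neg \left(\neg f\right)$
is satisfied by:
  {f: True}


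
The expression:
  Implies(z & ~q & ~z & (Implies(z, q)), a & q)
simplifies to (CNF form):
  True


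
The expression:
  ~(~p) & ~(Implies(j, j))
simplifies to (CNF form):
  False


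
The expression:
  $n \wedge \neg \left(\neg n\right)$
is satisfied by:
  {n: True}


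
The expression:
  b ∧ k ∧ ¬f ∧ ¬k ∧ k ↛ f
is never true.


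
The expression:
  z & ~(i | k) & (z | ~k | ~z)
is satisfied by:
  {z: True, i: False, k: False}


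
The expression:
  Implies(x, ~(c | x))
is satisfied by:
  {x: False}


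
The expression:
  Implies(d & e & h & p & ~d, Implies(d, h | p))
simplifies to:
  True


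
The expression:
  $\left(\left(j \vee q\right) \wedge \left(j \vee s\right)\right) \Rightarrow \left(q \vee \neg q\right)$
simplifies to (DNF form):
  $\text{True}$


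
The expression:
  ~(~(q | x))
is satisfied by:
  {x: True, q: True}
  {x: True, q: False}
  {q: True, x: False}


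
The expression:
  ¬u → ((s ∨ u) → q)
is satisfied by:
  {q: True, u: True, s: False}
  {q: True, s: False, u: False}
  {u: True, s: False, q: False}
  {u: False, s: False, q: False}
  {q: True, u: True, s: True}
  {q: True, s: True, u: False}
  {u: True, s: True, q: False}


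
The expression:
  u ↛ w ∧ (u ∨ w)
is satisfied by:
  {u: True, w: False}


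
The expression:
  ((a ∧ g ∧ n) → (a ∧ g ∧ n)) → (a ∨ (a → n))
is always true.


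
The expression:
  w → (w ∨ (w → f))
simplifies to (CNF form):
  True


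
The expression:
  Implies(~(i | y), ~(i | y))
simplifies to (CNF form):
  True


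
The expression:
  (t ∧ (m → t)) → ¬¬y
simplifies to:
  y ∨ ¬t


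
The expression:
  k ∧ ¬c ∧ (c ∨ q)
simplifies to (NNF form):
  k ∧ q ∧ ¬c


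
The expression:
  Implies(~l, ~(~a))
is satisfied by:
  {a: True, l: True}
  {a: True, l: False}
  {l: True, a: False}


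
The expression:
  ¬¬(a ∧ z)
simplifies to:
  a ∧ z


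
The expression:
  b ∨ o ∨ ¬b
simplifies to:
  True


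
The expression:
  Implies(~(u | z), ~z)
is always true.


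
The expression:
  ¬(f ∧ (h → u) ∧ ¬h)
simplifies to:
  h ∨ ¬f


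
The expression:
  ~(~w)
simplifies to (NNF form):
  w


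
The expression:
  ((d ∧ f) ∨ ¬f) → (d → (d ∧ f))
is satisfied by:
  {f: True, d: False}
  {d: False, f: False}
  {d: True, f: True}


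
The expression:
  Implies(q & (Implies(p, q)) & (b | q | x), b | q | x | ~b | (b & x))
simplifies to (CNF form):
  True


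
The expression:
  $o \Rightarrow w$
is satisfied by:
  {w: True, o: False}
  {o: False, w: False}
  {o: True, w: True}


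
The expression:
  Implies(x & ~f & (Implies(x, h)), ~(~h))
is always true.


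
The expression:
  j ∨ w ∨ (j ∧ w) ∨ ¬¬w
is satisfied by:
  {w: True, j: True}
  {w: True, j: False}
  {j: True, w: False}


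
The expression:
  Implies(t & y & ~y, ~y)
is always true.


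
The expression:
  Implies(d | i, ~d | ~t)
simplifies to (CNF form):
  ~d | ~t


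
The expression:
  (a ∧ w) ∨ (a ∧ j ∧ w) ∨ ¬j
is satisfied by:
  {w: True, a: True, j: False}
  {w: True, a: False, j: False}
  {a: True, w: False, j: False}
  {w: False, a: False, j: False}
  {j: True, w: True, a: True}


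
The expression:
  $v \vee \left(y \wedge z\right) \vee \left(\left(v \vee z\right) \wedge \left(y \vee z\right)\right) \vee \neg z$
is always true.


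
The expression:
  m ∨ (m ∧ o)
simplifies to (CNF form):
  m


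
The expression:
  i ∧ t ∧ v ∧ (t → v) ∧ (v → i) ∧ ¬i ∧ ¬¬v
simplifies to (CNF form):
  False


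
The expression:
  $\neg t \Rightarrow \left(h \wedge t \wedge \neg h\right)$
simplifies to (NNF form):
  $t$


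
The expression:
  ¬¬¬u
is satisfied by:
  {u: False}


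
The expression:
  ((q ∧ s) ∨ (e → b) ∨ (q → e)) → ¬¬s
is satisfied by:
  {s: True}


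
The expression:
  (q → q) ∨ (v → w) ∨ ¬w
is always true.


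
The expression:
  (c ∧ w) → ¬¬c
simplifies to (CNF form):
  True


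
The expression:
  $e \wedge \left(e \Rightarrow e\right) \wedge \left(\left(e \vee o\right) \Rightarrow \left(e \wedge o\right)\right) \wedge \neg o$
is never true.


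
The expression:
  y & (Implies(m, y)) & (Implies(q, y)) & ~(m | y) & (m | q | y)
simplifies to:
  False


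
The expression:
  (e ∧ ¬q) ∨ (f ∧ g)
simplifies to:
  (e ∨ f) ∧ (e ∨ g) ∧ (f ∨ ¬q) ∧ (g ∨ ¬q)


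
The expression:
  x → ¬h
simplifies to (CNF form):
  ¬h ∨ ¬x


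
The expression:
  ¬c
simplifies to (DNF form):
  ¬c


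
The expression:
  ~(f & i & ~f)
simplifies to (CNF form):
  True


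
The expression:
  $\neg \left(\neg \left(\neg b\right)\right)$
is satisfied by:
  {b: False}


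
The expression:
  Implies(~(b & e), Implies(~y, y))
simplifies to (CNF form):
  (b | y) & (e | y)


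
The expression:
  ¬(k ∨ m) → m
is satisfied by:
  {k: True, m: True}
  {k: True, m: False}
  {m: True, k: False}


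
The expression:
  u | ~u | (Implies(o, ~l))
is always true.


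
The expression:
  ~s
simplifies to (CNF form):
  ~s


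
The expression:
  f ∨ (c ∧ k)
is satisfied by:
  {k: True, f: True, c: True}
  {k: True, f: True, c: False}
  {f: True, c: True, k: False}
  {f: True, c: False, k: False}
  {k: True, c: True, f: False}


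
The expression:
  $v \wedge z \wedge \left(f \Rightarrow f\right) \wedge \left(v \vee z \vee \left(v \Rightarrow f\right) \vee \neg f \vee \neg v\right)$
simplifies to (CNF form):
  $v \wedge z$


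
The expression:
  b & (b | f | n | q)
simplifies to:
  b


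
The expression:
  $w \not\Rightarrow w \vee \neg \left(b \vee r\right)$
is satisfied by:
  {r: False, b: False}


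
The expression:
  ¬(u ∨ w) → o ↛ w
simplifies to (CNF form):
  o ∨ u ∨ w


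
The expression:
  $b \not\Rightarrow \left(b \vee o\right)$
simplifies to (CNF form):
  $\text{False}$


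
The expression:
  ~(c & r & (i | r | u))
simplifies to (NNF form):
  ~c | ~r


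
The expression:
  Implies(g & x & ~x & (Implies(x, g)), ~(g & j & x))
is always true.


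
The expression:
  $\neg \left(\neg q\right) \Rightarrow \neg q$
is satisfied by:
  {q: False}


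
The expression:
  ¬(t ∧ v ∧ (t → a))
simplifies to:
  ¬a ∨ ¬t ∨ ¬v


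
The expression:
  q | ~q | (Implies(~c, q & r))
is always true.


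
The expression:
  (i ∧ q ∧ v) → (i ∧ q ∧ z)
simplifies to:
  z ∨ ¬i ∨ ¬q ∨ ¬v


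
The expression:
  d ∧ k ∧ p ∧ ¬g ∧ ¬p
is never true.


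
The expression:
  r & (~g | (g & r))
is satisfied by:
  {r: True}


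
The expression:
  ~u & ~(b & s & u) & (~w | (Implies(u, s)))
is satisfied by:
  {u: False}


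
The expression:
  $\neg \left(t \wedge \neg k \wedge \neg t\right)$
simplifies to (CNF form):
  $\text{True}$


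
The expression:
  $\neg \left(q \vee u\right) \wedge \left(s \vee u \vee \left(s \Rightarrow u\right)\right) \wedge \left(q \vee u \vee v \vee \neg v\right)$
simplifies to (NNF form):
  $\neg q \wedge \neg u$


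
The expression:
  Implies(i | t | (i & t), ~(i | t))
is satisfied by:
  {i: False, t: False}


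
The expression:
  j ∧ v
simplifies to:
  j ∧ v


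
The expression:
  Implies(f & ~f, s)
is always true.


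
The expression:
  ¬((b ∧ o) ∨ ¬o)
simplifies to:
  o ∧ ¬b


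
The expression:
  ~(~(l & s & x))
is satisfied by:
  {s: True, x: True, l: True}


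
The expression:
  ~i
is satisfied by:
  {i: False}


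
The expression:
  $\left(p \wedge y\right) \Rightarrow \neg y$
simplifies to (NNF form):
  $\neg p \vee \neg y$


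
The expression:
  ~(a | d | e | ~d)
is never true.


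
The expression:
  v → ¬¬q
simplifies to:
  q ∨ ¬v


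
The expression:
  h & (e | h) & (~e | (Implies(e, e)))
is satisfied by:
  {h: True}


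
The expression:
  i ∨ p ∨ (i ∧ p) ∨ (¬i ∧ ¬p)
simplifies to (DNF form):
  True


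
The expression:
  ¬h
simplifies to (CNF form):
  ¬h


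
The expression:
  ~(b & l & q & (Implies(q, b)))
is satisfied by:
  {l: False, q: False, b: False}
  {b: True, l: False, q: False}
  {q: True, l: False, b: False}
  {b: True, q: True, l: False}
  {l: True, b: False, q: False}
  {b: True, l: True, q: False}
  {q: True, l: True, b: False}


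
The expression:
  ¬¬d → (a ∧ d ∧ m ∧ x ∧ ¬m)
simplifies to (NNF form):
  ¬d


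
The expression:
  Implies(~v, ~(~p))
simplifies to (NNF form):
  p | v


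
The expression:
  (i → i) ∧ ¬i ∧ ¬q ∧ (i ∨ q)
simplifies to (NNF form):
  False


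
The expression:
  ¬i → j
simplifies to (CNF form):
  i ∨ j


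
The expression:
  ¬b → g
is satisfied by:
  {b: True, g: True}
  {b: True, g: False}
  {g: True, b: False}


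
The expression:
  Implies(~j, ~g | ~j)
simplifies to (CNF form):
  True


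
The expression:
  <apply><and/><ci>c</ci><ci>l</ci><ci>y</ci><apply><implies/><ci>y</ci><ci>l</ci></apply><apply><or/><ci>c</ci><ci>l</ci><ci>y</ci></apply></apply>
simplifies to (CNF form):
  <apply><and/><ci>c</ci><ci>l</ci><ci>y</ci></apply>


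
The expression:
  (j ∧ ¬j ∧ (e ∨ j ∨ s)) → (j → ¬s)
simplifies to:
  True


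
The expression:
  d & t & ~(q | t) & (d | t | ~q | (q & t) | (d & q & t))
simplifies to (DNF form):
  False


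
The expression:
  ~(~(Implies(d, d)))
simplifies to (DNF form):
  True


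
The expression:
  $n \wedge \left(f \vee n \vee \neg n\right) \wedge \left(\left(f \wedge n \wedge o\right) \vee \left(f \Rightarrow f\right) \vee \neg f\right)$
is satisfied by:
  {n: True}


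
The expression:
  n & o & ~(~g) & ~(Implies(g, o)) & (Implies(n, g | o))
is never true.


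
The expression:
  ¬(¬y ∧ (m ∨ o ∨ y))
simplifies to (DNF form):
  y ∨ (¬m ∧ ¬o)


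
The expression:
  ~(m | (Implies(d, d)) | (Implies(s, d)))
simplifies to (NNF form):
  False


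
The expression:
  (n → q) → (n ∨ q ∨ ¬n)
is always true.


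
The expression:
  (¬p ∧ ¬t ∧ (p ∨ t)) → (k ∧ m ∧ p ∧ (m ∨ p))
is always true.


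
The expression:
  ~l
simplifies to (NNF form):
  ~l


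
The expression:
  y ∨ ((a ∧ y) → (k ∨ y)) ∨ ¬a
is always true.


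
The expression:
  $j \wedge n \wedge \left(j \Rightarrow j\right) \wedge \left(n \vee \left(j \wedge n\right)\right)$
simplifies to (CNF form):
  $j \wedge n$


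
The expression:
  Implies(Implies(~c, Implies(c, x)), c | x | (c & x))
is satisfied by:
  {x: True, c: True}
  {x: True, c: False}
  {c: True, x: False}


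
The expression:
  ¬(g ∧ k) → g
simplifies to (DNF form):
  g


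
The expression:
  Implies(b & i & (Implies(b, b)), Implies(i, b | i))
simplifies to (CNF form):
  True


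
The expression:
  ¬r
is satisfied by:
  {r: False}


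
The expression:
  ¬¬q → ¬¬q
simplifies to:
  True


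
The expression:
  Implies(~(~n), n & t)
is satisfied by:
  {t: True, n: False}
  {n: False, t: False}
  {n: True, t: True}


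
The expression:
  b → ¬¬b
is always true.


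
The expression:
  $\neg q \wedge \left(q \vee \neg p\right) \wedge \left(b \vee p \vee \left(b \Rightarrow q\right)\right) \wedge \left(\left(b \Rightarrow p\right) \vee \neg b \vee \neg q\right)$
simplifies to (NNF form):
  $\neg p \wedge \neg q$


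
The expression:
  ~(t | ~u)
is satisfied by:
  {u: True, t: False}


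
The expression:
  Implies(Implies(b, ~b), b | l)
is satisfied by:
  {b: True, l: True}
  {b: True, l: False}
  {l: True, b: False}


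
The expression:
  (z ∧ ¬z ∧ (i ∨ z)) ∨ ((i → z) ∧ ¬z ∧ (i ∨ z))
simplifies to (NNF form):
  False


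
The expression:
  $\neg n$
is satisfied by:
  {n: False}


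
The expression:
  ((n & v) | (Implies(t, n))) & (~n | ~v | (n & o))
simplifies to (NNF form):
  (n & o) | (n & ~v) | (~n & ~t)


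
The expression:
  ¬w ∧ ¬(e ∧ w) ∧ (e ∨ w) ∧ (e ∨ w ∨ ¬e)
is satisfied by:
  {e: True, w: False}


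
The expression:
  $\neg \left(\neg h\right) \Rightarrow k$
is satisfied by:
  {k: True, h: False}
  {h: False, k: False}
  {h: True, k: True}


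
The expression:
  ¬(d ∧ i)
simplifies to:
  ¬d ∨ ¬i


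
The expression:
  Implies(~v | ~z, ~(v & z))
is always true.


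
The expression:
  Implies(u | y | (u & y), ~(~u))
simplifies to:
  u | ~y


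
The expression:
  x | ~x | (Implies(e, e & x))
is always true.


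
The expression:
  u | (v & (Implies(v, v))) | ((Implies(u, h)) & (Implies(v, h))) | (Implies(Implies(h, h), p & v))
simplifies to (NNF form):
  True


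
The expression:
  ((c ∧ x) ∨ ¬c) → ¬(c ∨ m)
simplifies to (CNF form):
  (c ∨ ¬c) ∧ (c ∨ ¬m) ∧ (¬c ∨ ¬x) ∧ (¬m ∨ ¬x)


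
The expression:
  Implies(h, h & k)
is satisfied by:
  {k: True, h: False}
  {h: False, k: False}
  {h: True, k: True}


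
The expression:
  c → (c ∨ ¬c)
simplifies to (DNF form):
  True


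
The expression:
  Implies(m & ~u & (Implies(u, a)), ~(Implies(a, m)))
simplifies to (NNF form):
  u | ~m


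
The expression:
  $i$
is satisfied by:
  {i: True}


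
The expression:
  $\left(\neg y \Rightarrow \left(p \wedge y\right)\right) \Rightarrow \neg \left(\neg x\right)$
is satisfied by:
  {x: True, y: False}
  {y: False, x: False}
  {y: True, x: True}


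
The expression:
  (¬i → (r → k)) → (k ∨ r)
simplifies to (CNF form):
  k ∨ r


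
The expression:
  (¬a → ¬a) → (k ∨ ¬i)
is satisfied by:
  {k: True, i: False}
  {i: False, k: False}
  {i: True, k: True}


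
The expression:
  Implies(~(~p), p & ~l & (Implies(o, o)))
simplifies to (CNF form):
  ~l | ~p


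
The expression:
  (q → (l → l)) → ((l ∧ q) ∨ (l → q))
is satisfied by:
  {q: True, l: False}
  {l: False, q: False}
  {l: True, q: True}


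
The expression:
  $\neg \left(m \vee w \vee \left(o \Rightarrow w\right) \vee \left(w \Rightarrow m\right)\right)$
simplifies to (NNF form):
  $\text{False}$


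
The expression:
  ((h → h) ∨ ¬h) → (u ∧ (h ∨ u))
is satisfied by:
  {u: True}


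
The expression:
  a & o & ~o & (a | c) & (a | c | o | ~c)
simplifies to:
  False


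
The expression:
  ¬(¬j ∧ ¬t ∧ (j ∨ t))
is always true.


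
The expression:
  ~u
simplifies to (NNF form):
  ~u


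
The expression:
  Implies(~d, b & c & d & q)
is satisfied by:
  {d: True}


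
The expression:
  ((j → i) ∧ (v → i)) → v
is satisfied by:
  {v: True, j: True, i: False}
  {v: True, i: False, j: False}
  {v: True, j: True, i: True}
  {v: True, i: True, j: False}
  {j: True, i: False, v: False}


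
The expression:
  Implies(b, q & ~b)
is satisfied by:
  {b: False}


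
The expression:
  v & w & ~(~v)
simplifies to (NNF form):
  v & w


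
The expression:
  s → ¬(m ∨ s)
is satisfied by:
  {s: False}


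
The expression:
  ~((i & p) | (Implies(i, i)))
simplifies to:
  False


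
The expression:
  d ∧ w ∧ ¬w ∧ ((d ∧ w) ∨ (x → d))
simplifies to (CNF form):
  False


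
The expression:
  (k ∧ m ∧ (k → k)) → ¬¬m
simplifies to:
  True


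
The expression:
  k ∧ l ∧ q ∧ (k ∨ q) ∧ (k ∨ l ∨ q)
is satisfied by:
  {k: True, q: True, l: True}


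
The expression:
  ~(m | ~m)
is never true.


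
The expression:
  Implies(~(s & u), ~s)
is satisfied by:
  {u: True, s: False}
  {s: False, u: False}
  {s: True, u: True}


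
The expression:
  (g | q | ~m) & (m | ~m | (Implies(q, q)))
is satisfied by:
  {q: True, g: True, m: False}
  {q: True, m: False, g: False}
  {g: True, m: False, q: False}
  {g: False, m: False, q: False}
  {q: True, g: True, m: True}
  {q: True, m: True, g: False}
  {g: True, m: True, q: False}


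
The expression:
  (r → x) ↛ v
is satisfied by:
  {x: True, v: False, r: False}
  {v: False, r: False, x: False}
  {r: True, x: True, v: False}


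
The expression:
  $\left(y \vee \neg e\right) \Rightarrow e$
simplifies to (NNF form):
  $e$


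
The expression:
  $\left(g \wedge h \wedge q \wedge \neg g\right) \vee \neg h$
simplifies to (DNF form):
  $\neg h$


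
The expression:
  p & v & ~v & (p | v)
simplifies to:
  False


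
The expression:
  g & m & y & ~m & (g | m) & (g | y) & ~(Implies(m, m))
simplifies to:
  False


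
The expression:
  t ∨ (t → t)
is always true.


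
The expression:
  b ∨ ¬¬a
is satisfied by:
  {a: True, b: True}
  {a: True, b: False}
  {b: True, a: False}


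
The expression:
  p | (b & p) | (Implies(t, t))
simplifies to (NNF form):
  True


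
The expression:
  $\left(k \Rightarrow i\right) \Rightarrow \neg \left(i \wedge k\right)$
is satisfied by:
  {k: False, i: False}
  {i: True, k: False}
  {k: True, i: False}


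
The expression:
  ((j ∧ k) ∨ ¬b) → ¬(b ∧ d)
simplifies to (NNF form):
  ¬b ∨ ¬d ∨ ¬j ∨ ¬k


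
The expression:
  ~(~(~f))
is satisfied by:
  {f: False}


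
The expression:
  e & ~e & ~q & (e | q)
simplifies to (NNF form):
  False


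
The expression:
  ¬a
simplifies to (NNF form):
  ¬a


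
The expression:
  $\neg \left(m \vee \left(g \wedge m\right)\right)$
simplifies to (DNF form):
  $\neg m$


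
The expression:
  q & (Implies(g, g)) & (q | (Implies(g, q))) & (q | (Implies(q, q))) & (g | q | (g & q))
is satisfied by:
  {q: True}


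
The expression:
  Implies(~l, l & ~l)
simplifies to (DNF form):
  l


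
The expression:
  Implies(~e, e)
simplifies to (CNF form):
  e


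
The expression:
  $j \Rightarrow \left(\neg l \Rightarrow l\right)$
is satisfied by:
  {l: True, j: False}
  {j: False, l: False}
  {j: True, l: True}


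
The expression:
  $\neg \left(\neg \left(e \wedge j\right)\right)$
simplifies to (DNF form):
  $e \wedge j$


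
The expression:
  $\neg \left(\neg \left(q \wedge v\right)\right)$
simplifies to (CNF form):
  $q \wedge v$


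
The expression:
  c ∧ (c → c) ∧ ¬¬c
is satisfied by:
  {c: True}


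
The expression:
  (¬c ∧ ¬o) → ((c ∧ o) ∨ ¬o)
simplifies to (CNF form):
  True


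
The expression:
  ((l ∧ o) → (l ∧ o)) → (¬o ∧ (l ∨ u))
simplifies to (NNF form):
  ¬o ∧ (l ∨ u)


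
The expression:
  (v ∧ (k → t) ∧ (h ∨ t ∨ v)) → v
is always true.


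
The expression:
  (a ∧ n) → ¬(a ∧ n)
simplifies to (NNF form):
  ¬a ∨ ¬n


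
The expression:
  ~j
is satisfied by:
  {j: False}


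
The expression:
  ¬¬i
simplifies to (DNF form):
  i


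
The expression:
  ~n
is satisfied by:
  {n: False}


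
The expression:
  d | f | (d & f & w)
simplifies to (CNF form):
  d | f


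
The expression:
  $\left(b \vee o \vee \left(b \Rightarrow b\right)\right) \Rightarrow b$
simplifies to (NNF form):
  $b$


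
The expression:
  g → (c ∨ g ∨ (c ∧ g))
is always true.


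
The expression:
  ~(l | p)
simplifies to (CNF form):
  ~l & ~p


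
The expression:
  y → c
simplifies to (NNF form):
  c ∨ ¬y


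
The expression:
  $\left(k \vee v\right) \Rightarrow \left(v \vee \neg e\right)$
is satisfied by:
  {v: True, k: False, e: False}
  {k: False, e: False, v: False}
  {e: True, v: True, k: False}
  {e: True, k: False, v: False}
  {v: True, k: True, e: False}
  {k: True, v: False, e: False}
  {e: True, k: True, v: True}


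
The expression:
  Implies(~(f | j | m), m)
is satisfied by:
  {m: True, f: True, j: True}
  {m: True, f: True, j: False}
  {m: True, j: True, f: False}
  {m: True, j: False, f: False}
  {f: True, j: True, m: False}
  {f: True, j: False, m: False}
  {j: True, f: False, m: False}


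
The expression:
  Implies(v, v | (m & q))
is always true.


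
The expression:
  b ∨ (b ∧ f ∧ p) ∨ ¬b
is always true.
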